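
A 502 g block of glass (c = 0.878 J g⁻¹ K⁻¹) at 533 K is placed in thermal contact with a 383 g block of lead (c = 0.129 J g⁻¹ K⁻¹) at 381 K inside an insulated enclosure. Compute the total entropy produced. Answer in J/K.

Energy balance: T_f = (m₁c₁T₁ + m₂c₂T₂)/(m₁c₁ + m₂c₂) = 517.68 K.
ΔS₁ = m₁c₁ ln(T_f/T₁) = 440.756 × ln(517.68/533) = -12.86 J/K.
ΔS₂ = m₂c₂ ln(T_f/T₂) = 49.407 × ln(517.68/381) = 15.15 J/K.
ΔS_total = -12.86 + 15.15 = 2.29 J/K.

ΔS_total = 2.29 J/K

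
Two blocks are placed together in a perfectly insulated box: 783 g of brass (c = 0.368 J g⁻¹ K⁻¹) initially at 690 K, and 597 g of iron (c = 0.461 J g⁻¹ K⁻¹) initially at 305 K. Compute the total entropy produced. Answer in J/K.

ΔS_total = 45.4 J/K

Energy balance: T_f = (m₁c₁T₁ + m₂c₂T₂)/(m₁c₁ + m₂c₂) = 501.92 K.
ΔS₁ = m₁c₁ ln(T_f/T₁) = 288.144 × ln(501.92/690) = -91.7 J/K.
ΔS₂ = m₂c₂ ln(T_f/T₂) = 275.217 × ln(501.92/305) = 137.1 J/K.
ΔS_total = -91.7 + 137.1 = 45.4 J/K.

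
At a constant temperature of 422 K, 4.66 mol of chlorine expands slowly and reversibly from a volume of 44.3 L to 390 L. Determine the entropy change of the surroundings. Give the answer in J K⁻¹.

ΔS_surr = -84.3 J/K

For an isothermal ideal gas ΔS_gas = nR ln(V₂/V₁) = 4.66 × 8.314 × ln(390/44.3) = 84.3 J/K.
The process is reversible, so ΔS_surr = −ΔS_gas = -84.3 J/K and ΔS_universe = 0.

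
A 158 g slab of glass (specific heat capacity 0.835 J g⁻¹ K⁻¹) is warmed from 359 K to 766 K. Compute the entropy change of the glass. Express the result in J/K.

ΔS = 100 J/K

ΔS = ∫dQ_rev/T = m c ln(T₂/T₁) = 158 × 0.835 × ln(766/359) = 100 J/K.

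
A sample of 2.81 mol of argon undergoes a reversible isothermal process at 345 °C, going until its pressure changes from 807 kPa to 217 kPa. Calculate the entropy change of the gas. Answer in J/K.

For an isothermal ideal gas ΔS_gas = nR ln(P₁/P₂) = 2.81 × 8.314 × ln(807/217) = 30.7 J/K.

ΔS_gas = 30.7 J/K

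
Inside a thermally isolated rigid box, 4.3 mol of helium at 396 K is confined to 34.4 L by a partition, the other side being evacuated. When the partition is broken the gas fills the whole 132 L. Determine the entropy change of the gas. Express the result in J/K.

No heat is exchanged and no work is done, so the ideal-gas temperature stays constant.
Entropy is a state function; using a reversible isothermal path, ΔS_gas = nR ln(V₂/V₁) = 4.3 × 8.314 × ln(132/34.4) = 48.1 J/K.

ΔS_gas = 48.1 J/K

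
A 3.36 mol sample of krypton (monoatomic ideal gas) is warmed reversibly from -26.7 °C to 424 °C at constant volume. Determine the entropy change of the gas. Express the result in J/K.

ΔS = 43.6 J/K

In kelvin: T₁ = 246.45 K, T₂ = 697.15 K. At constant volume, ΔS = nC_V ln(T₂/T₁) with C_V = 3R/2 = 12.47 J mol⁻¹ K⁻¹.
ΔS = 3.36 × 12.47 × ln(697.15/246.45) = 43.6 J/K.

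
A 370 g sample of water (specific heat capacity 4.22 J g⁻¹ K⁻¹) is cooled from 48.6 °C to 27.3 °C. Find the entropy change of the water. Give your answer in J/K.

ΔS = -107 J/K

In kelvin: T₁ = 321.75 K, T₂ = 300.45 K. ΔS = ∫dQ_rev/T = m c ln(T₂/T₁) = 370 × 4.22 × ln(300.45/321.75) = -107 J/K.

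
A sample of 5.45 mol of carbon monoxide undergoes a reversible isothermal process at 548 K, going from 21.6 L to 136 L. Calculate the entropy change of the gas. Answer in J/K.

ΔS_gas = 83.4 J/K

For an isothermal ideal gas ΔS_gas = nR ln(V₂/V₁) = 5.45 × 8.314 × ln(136/21.6) = 83.4 J/K.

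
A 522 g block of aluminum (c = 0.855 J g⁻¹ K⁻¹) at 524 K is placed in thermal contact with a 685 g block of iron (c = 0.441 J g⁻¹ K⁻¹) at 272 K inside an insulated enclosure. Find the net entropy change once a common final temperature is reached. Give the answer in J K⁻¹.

Energy balance: T_f = (m₁c₁T₁ + m₂c₂T₂)/(m₁c₁ + m₂c₂) = 422.28 K.
ΔS₁ = m₁c₁ ln(T_f/T₁) = 446.31 × ln(422.28/524) = -96.32 J/K.
ΔS₂ = m₂c₂ ln(T_f/T₂) = 302.085 × ln(422.28/272) = 132.9 J/K.
ΔS_total = -96.32 + 132.9 = 36.6 J/K.

ΔS_total = 36.6 J/K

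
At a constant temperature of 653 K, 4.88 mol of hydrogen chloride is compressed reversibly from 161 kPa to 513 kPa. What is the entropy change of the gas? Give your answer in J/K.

ΔS_gas = -47 J/K

For an isothermal ideal gas ΔS_gas = nR ln(P₁/P₂) = 4.88 × 8.314 × ln(161/513) = -47 J/K.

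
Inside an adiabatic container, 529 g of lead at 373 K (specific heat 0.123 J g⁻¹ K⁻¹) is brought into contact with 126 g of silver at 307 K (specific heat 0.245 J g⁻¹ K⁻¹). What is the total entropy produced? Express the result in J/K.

Energy balance: T_f = (m₁c₁T₁ + m₂c₂T₂)/(m₁c₁ + m₂c₂) = 351.76 K.
ΔS₁ = m₁c₁ ln(T_f/T₁) = 65.067 × ln(351.76/373) = -3.8143 J/K.
ΔS₂ = m₂c₂ ln(T_f/T₂) = 30.87 × ln(351.76/307) = 4.2017 J/K.
ΔS_total = -3.8143 + 4.2017 = 0.387 J/K.

ΔS_total = 0.387 J/K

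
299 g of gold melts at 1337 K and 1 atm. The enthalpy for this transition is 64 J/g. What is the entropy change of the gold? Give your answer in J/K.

Heat absorbed by the substance: Q = mL = 299 × 64 = 19136 J.
At constant T, ΔS = Q_rev/T = 19136 / 1337 = 14.3 J/K.

ΔS = 14.3 J/K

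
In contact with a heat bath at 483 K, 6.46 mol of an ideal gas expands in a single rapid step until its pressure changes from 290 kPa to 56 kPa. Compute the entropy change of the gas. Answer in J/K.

Entropy is a state function, so ΔS_gas depends only on the end states.
For an isothermal ideal gas ΔS_gas = nR ln(P₁/P₂) = 6.46 × 8.314 × ln(290/56) = 88.3 J/K.

ΔS_gas = 88.3 J/K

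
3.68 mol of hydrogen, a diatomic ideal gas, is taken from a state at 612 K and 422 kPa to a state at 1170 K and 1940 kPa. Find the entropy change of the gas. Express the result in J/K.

ΔS = 22.7 J/K

ΔS = nC_p ln(T₂/T₁) − nR ln(P₂/P₁), with C_p = 7R/2 = 29.1 J mol⁻¹ K⁻¹ for a diatomic ideal gas.
ΔS = 3.68 × [29.1 × ln(1170/612) − 8.314 × ln(1940/422)] = 22.7 J/K.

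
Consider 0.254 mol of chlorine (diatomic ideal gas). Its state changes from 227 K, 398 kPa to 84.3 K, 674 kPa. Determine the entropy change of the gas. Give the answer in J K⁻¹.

ΔS = -8.43 J/K

ΔS = nC_p ln(T₂/T₁) − nR ln(P₂/P₁), with C_p = 7R/2 = 29.1 J mol⁻¹ K⁻¹ for a diatomic ideal gas.
ΔS = 0.254 × [29.1 × ln(84.3/227) − 8.314 × ln(674/398)] = -8.43 J/K.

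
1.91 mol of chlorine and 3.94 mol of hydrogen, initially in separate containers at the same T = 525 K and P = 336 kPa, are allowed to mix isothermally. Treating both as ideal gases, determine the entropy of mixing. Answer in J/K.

ΔS_mix = 30.7 J/K

Mole fractions: x_A = 1.91/5.85 = 0.326, x_B = 0.674.
ΔS_mix = −R(n_A ln x_A + n_B ln x_B) = −8.314 × (1.91 ln 0.326 + 3.94 ln 0.674) = 30.7 J/K.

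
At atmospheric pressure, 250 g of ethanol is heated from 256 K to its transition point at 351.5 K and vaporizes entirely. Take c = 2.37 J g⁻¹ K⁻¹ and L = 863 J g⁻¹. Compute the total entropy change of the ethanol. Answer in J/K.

ΔS = 802 J/K

Warming step: ΔS₁ = m c ln(T_tr/T_i) = 250 × 2.37 × ln(351.5/256) = 187.8 J/K.
Phase change: ΔS₂ = +mL/T_tr = 250 × 863 / 351.5 = 613.8 J/K.
ΔS_total = (187.8) + (613.8) = 802 J/K.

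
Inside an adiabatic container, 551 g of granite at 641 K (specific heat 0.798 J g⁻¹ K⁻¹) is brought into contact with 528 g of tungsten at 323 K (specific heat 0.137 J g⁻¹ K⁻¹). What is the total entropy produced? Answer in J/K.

ΔS_total = 12.4 J/K

Energy balance: T_f = (m₁c₁T₁ + m₂c₂T₂)/(m₁c₁ + m₂c₂) = 596.08 K.
ΔS₁ = m₁c₁ ln(T_f/T₁) = 439.698 × ln(596.08/641) = -31.95 J/K.
ΔS₂ = m₂c₂ ln(T_f/T₂) = 72.336 × ln(596.08/323) = 44.32 J/K.
ΔS_total = -31.95 + 44.32 = 12.4 J/K.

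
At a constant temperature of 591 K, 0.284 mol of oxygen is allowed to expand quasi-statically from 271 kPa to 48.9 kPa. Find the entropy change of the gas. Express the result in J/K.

ΔS_gas = 4.04 J/K

For an isothermal ideal gas ΔS_gas = nR ln(P₁/P₂) = 0.284 × 8.314 × ln(271/48.9) = 4.04 J/K.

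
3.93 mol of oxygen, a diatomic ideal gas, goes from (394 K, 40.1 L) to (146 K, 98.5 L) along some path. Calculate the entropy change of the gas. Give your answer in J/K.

Entropy is a state function: ΔS = nC_V ln(T₂/T₁) + nR ln(V₂/V₁), with C_V = 5R/2 = 20.79 J mol⁻¹ K⁻¹ for a diatomic ideal gas.
ΔS = 3.93 × [20.79 × ln(146/394) + 8.314 × ln(98.5/40.1)] = -51.7 J/K.

ΔS = -51.7 J/K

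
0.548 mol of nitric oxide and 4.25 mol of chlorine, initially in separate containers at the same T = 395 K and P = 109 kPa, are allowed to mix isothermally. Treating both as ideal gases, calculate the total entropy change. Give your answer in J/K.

ΔS_mix = 14.2 J/K

Mole fractions: x_A = 0.548/4.8 = 0.114, x_B = 0.886.
ΔS_mix = −R(n_A ln x_A + n_B ln x_B) = −8.314 × (0.548 ln 0.114 + 4.25 ln 0.886) = 14.2 J/K.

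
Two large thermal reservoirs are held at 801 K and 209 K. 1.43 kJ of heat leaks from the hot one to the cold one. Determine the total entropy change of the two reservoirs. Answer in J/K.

ΔS_hot = −Q/T_H = −1430/801 = -1.785 J/K and ΔS_cold = +Q/T_C = 1430/209 = 6.842 J/K.
ΔS_total = -1.785 + 6.842 = 5.06 J/K, positive as the second law requires.

ΔS_total = 5.06 J/K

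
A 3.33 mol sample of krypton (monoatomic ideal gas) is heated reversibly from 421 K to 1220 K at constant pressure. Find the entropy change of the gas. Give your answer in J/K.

At constant pressure, ΔS = nC_p ln(T₂/T₁) with C_p = 5R/2 = 20.79 J mol⁻¹ K⁻¹.
ΔS = 3.33 × 20.79 × ln(1220/421) = 73.6 J/K.

ΔS = 73.6 J/K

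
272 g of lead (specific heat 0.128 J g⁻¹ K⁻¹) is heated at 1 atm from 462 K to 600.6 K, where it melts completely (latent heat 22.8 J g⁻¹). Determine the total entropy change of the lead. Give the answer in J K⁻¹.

ΔS = 19.5 J/K

Warming step: ΔS₁ = m c ln(T_tr/T_i) = 272 × 0.128 × ln(600.6/462) = 9.134 J/K.
Phase change: ΔS₂ = +mL/T_tr = 272 × 22.8 / 600.6 = 10.33 J/K.
ΔS_total = (9.134) + (10.33) = 19.5 J/K.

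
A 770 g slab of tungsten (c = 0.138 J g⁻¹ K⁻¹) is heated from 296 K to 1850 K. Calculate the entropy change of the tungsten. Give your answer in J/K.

ΔS = 195 J/K

ΔS = ∫dQ_rev/T = m c ln(T₂/T₁) = 770 × 0.138 × ln(1850/296) = 195 J/K.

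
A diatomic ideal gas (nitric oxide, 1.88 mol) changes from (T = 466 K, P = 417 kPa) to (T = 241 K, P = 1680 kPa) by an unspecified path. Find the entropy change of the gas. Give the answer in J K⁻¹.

ΔS = nC_p ln(T₂/T₁) − nR ln(P₂/P₁), with C_p = 7R/2 = 29.1 J mol⁻¹ K⁻¹ for a diatomic ideal gas.
ΔS = 1.88 × [29.1 × ln(241/466) − 8.314 × ln(1680/417)] = -57.9 J/K.

ΔS = -57.9 J/K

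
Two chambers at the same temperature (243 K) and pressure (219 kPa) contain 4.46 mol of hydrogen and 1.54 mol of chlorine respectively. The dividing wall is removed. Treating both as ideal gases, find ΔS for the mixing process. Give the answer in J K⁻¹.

ΔS_mix = 28.4 J/K

Mole fractions: x_A = 4.46/6 = 0.743, x_B = 0.257.
ΔS_mix = −R(n_A ln x_A + n_B ln x_B) = −8.314 × (4.46 ln 0.743 + 1.54 ln 0.257) = 28.4 J/K.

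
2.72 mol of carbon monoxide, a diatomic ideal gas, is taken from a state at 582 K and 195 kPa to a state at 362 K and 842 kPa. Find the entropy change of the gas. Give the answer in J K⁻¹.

ΔS = -70.7 J/K

ΔS = nC_p ln(T₂/T₁) − nR ln(P₂/P₁), with C_p = 7R/2 = 29.1 J mol⁻¹ K⁻¹ for a diatomic ideal gas.
ΔS = 2.72 × [29.1 × ln(362/582) − 8.314 × ln(842/195)] = -70.7 J/K.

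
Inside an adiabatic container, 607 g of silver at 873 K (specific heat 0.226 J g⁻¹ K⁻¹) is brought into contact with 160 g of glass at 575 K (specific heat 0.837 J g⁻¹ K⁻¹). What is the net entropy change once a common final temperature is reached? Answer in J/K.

Energy balance: T_f = (m₁c₁T₁ + m₂c₂T₂)/(m₁c₁ + m₂c₂) = 725.79 K.
ΔS₁ = m₁c₁ ln(T_f/T₁) = 137.182 × ln(725.79/873) = -25.33 J/K.
ΔS₂ = m₂c₂ ln(T_f/T₂) = 133.92 × ln(725.79/575) = 31.19 J/K.
ΔS_total = -25.33 + 31.19 = 5.86 J/K.

ΔS_total = 5.86 J/K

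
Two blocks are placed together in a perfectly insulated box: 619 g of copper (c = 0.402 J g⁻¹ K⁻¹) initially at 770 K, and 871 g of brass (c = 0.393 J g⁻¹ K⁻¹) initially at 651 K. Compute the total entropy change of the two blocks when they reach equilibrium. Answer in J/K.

Energy balance: T_f = (m₁c₁T₁ + m₂c₂T₂)/(m₁c₁ + m₂c₂) = 701.09 K.
ΔS₁ = m₁c₁ ln(T_f/T₁) = 248.838 × ln(701.09/770) = -23.329 J/K.
ΔS₂ = m₂c₂ ln(T_f/T₂) = 342.303 × ln(701.09/651) = 25.375 J/K.
ΔS_total = -23.329 + 25.375 = 2.05 J/K.

ΔS_total = 2.05 J/K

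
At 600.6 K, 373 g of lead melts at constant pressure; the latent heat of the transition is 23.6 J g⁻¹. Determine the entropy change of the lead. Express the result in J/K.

Heat absorbed by the substance: Q = mL = 373 × 23.6 = 8802.8 J.
At constant T, ΔS = Q_rev/T = 8802.8 / 600.6 = 14.7 J/K.

ΔS = 14.7 J/K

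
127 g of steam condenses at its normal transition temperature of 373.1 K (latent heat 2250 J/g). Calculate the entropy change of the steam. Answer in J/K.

Heat released by the substance: Q = −mL = −127 × 2250 = −285750 J.
At constant T, ΔS = Q_rev/T = −285750 / 373.1 = -766 J/K.

ΔS = -766 J/K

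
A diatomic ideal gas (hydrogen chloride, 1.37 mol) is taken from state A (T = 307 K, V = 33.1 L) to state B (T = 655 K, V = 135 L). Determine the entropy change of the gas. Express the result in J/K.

ΔS = 37.6 J/K

Entropy is a state function: ΔS = nC_V ln(T₂/T₁) + nR ln(V₂/V₁), with C_V = 5R/2 = 20.79 J mol⁻¹ K⁻¹ for a diatomic ideal gas.
ΔS = 1.37 × [20.79 × ln(655/307) + 8.314 × ln(135/33.1)] = 37.6 J/K.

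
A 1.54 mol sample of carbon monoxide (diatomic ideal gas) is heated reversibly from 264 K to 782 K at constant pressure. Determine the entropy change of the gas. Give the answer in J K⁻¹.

ΔS = 48.7 J/K

At constant pressure, ΔS = nC_p ln(T₂/T₁) with C_p = 7R/2 = 29.1 J mol⁻¹ K⁻¹.
ΔS = 1.54 × 29.1 × ln(782/264) = 48.7 J/K.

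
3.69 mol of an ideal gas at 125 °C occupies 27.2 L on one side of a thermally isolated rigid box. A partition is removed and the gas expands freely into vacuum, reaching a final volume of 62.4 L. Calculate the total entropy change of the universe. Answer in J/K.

No heat is exchanged and no work is done, so the ideal-gas temperature stays constant.
Entropy is a state function; using a reversible isothermal path, ΔS_gas = nR ln(V₂/V₁) = 3.69 × 8.314 × ln(62.4/27.2) = 25.5 J/K.
The insulated surroundings exchange no heat, so ΔS_surr = 0 and ΔS_universe = ΔS_gas.

ΔS_universe = 25.5 J/K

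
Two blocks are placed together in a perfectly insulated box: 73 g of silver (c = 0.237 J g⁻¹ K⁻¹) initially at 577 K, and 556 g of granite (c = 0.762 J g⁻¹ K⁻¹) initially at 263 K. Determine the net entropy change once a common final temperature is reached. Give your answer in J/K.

ΔS_total = 6.59 J/K

Energy balance: T_f = (m₁c₁T₁ + m₂c₂T₂)/(m₁c₁ + m₂c₂) = 275.32 K.
ΔS₁ = m₁c₁ ln(T_f/T₁) = 17.301 × ln(275.32/577) = -12.8 J/K.
ΔS₂ = m₂c₂ ln(T_f/T₂) = 423.672 × ln(275.32/263) = 19.39 J/K.
ΔS_total = -12.8 + 19.39 = 6.59 J/K.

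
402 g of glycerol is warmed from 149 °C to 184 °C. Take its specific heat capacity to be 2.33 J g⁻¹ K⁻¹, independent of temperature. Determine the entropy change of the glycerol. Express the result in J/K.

ΔS = 74.6 J/K

In kelvin: T₁ = 422.15 K, T₂ = 457.15 K. ΔS = ∫dQ_rev/T = m c ln(T₂/T₁) = 402 × 2.33 × ln(457.15/422.15) = 74.6 J/K.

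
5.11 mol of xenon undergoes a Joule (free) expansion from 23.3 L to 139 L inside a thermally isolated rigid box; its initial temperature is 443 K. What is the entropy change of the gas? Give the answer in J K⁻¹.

No heat is exchanged and no work is done, so the ideal-gas temperature stays constant.
Entropy is a state function; using a reversible isothermal path, ΔS_gas = nR ln(V₂/V₁) = 5.11 × 8.314 × ln(139/23.3) = 75.9 J/K.

ΔS_gas = 75.9 J/K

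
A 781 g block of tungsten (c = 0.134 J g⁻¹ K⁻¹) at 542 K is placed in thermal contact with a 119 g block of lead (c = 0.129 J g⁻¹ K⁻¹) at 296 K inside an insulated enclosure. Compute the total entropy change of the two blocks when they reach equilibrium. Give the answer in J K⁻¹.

Energy balance: T_f = (m₁c₁T₁ + m₂c₂T₂)/(m₁c₁ + m₂c₂) = 510.53 K.
ΔS₁ = m₁c₁ ln(T_f/T₁) = 104.654 × ln(510.53/542) = -6.26 J/K.
ΔS₂ = m₂c₂ ln(T_f/T₂) = 15.351 × ln(510.53/296) = 8.368 J/K.
ΔS_total = -6.26 + 8.368 = 2.11 J/K.

ΔS_total = 2.11 J/K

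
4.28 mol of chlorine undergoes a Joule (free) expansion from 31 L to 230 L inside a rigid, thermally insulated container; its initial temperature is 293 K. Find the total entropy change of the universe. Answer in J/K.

ΔS_universe = 71.3 J/K

No heat is exchanged and no work is done, so the ideal-gas temperature stays constant.
Entropy is a state function; using a reversible isothermal path, ΔS_gas = nR ln(V₂/V₁) = 4.28 × 8.314 × ln(230/31) = 71.3 J/K.
The insulated surroundings exchange no heat, so ΔS_surr = 0 and ΔS_universe = ΔS_gas.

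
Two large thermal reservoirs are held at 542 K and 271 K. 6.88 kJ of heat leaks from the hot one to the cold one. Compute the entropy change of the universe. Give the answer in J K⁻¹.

ΔS_hot = −Q/T_H = −6880/542 = -12.69 J/K and ΔS_cold = +Q/T_C = 6880/271 = 25.39 J/K.
ΔS_total = -12.69 + 25.39 = 12.7 J/K, positive as the second law requires.

ΔS_total = 12.7 J/K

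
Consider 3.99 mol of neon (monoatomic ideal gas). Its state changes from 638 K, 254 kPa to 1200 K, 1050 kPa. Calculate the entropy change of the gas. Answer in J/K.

ΔS = 5.31 J/K

ΔS = nC_p ln(T₂/T₁) − nR ln(P₂/P₁), with C_p = 5R/2 = 20.79 J mol⁻¹ K⁻¹ for a monoatomic ideal gas.
ΔS = 3.99 × [20.79 × ln(1200/638) − 8.314 × ln(1050/254)] = 5.31 J/K.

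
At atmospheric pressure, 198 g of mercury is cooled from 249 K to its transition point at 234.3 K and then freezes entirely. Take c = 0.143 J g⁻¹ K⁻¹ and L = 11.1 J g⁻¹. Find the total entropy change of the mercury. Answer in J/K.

ΔS = -11.1 J/K

Cooling step: ΔS₁ = m c ln(T_tr/T_i) = 198 × 0.143 × ln(234.3/249) = -1.723 J/K.
Phase change: ΔS₂ = −mL/T_tr = −198 × 11.1 / 234.3 = -9.38 J/K.
ΔS_total = (-1.723) + (-9.38) = -11.1 J/K.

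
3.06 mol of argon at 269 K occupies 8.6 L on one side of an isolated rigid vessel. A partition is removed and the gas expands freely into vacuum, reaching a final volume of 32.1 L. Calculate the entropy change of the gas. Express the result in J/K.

For an ideal gas in free expansion Q = 0 and W = 0, so T is unchanged.
Entropy is a state function; using a reversible isothermal path, ΔS_gas = nR ln(V₂/V₁) = 3.06 × 8.314 × ln(32.1/8.6) = 33.5 J/K.

ΔS_gas = 33.5 J/K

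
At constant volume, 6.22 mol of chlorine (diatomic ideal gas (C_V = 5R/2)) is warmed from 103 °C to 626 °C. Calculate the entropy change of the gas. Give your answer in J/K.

In kelvin: T₁ = 376.15 K, T₂ = 899.15 K. At constant volume, ΔS = nC_V ln(T₂/T₁) with C_V = 5R/2 = 20.79 J mol⁻¹ K⁻¹.
ΔS = 6.22 × 20.79 × ln(899.15/376.15) = 113 J/K.

ΔS = 113 J/K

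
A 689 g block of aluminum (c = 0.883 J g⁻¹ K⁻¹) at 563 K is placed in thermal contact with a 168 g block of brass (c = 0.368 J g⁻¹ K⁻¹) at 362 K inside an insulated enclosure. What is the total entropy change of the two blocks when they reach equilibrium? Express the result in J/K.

Energy balance: T_f = (m₁c₁T₁ + m₂c₂T₂)/(m₁c₁ + m₂c₂) = 544.46 K.
ΔS₁ = m₁c₁ ln(T_f/T₁) = 608.387 × ln(544.46/563) = -20.37 J/K.
ΔS₂ = m₂c₂ ln(T_f/T₂) = 61.824 × ln(544.46/362) = 25.23 J/K.
ΔS_total = -20.37 + 25.23 = 4.86 J/K.

ΔS_total = 4.86 J/K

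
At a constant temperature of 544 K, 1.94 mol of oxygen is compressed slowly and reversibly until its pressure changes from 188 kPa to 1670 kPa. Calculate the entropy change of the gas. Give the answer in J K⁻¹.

ΔS_gas = -35.2 J/K

For an isothermal ideal gas ΔS_gas = nR ln(P₁/P₂) = 1.94 × 8.314 × ln(188/1670) = -35.2 J/K.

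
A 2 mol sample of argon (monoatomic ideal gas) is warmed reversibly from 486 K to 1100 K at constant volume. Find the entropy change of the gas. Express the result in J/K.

ΔS = 20.4 J/K

At constant volume, ΔS = nC_V ln(T₂/T₁) with C_V = 3R/2 = 12.47 J mol⁻¹ K⁻¹.
ΔS = 2 × 12.47 × ln(1100/486) = 20.4 J/K.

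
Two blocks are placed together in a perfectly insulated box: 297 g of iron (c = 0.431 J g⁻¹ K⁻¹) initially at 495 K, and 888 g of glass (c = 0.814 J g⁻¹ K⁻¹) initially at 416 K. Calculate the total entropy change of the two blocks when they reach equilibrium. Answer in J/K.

Energy balance: T_f = (m₁c₁T₁ + m₂c₂T₂)/(m₁c₁ + m₂c₂) = 427.89 K.
ΔS₁ = m₁c₁ ln(T_f/T₁) = 128.007 × ln(427.89/495) = -18.65 J/K.
ΔS₂ = m₂c₂ ln(T_f/T₂) = 722.832 × ln(427.89/416) = 20.36 J/K.
ΔS_total = -18.65 + 20.36 = 1.71 J/K.

ΔS_total = 1.71 J/K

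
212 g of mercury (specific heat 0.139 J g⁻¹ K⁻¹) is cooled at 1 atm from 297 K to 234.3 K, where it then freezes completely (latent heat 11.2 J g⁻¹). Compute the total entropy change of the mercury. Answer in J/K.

Cooling step: ΔS₁ = m c ln(T_tr/T_i) = 212 × 0.139 × ln(234.3/297) = -6.988 J/K.
Phase change: ΔS₂ = −mL/T_tr = −212 × 11.2 / 234.3 = -10.13 J/K.
ΔS_total = (-6.988) + (-10.13) = -17.1 J/K.

ΔS = -17.1 J/K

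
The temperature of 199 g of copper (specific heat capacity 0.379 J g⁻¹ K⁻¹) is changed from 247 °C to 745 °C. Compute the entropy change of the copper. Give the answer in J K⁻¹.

In kelvin: T₁ = 520.15 K, T₂ = 1018.15 K. ΔS = ∫dQ_rev/T = m c ln(T₂/T₁) = 199 × 0.379 × ln(1018.15/520.15) = 50.7 J/K.

ΔS = 50.7 J/K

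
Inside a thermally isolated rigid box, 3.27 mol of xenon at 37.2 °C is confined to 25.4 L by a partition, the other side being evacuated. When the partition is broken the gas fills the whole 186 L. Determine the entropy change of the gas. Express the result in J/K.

No heat is exchanged and no work is done, so the ideal-gas temperature stays constant.
Entropy is a state function; using a reversible isothermal path, ΔS_gas = nR ln(V₂/V₁) = 3.27 × 8.314 × ln(186/25.4) = 54.1 J/K.

ΔS_gas = 54.1 J/K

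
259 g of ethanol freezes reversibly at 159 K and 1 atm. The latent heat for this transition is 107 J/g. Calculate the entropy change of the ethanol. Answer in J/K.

ΔS = -174 J/K

Heat released by the substance: Q = −mL = −259 × 107 = −27713 J.
At constant T, ΔS = Q_rev/T = −27713 / 159 = -174 J/K.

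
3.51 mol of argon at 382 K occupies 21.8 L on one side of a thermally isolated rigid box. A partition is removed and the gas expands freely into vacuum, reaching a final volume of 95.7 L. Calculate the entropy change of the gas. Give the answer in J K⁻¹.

No heat is exchanged and no work is done, so the ideal-gas temperature stays constant.
Entropy is a state function; using a reversible isothermal path, ΔS_gas = nR ln(V₂/V₁) = 3.51 × 8.314 × ln(95.7/21.8) = 43.2 J/K.

ΔS_gas = 43.2 J/K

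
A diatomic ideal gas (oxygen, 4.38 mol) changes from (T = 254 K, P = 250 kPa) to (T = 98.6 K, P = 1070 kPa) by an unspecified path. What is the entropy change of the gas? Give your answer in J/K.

ΔS = nC_p ln(T₂/T₁) − nR ln(P₂/P₁), with C_p = 7R/2 = 29.1 J mol⁻¹ K⁻¹ for a diatomic ideal gas.
ΔS = 4.38 × [29.1 × ln(98.6/254) − 8.314 × ln(1070/250)] = -174 J/K.

ΔS = -174 J/K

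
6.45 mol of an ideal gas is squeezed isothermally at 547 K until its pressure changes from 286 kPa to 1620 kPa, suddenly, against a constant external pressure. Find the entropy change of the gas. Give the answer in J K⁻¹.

Entropy is a state function, so ΔS_gas depends only on the end states.
For an isothermal ideal gas ΔS_gas = nR ln(P₁/P₂) = 6.45 × 8.314 × ln(286/1620) = -93 J/K.

ΔS_gas = -93 J/K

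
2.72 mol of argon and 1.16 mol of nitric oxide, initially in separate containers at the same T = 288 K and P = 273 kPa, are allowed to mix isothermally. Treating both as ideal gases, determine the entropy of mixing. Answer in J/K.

ΔS_mix = 19.7 J/K

Mole fractions: x_A = 2.72/3.88 = 0.701, x_B = 0.299.
ΔS_mix = −R(n_A ln x_A + n_B ln x_B) = −8.314 × (2.72 ln 0.701 + 1.16 ln 0.299) = 19.7 J/K.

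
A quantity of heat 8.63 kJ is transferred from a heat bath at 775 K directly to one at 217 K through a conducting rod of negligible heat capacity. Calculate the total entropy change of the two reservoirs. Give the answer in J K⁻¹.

ΔS_total = 28.6 J/K

ΔS_hot = −Q/T_H = −8630/775 = -11.14 J/K and ΔS_cold = +Q/T_C = 8630/217 = 39.77 J/K.
ΔS_total = -11.14 + 39.77 = 28.6 J/K, positive as the second law requires.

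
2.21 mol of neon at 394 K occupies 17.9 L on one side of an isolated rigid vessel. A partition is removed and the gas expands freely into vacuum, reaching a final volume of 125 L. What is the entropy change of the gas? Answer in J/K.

ΔS_gas = 35.7 J/K

For an ideal gas in free expansion Q = 0 and W = 0, so T is unchanged.
Entropy is a state function; using a reversible isothermal path, ΔS_gas = nR ln(V₂/V₁) = 2.21 × 8.314 × ln(125/17.9) = 35.7 J/K.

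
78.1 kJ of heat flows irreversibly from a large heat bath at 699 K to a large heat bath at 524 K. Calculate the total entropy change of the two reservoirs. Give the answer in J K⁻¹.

ΔS_hot = −Q/T_H = −78100/699 = -111.7 J/K and ΔS_cold = +Q/T_C = 78100/524 = 149 J/K.
ΔS_total = -111.7 + 149 = 37.3 J/K, positive as the second law requires.

ΔS_total = 37.3 J/K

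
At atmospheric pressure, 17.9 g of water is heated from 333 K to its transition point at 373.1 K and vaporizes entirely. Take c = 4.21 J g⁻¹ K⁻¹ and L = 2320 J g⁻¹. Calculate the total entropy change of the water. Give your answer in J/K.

ΔS = 120 J/K

Warming step: ΔS₁ = m c ln(T_tr/T_i) = 17.9 × 4.21 × ln(373.1/333) = 8.569 J/K.
Phase change: ΔS₂ = +mL/T_tr = 17.9 × 2320 / 373.1 = 111.3 J/K.
ΔS_total = (8.569) + (111.3) = 120 J/K.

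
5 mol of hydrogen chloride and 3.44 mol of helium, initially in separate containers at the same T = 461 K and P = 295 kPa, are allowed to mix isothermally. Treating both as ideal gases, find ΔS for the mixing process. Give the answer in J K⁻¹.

Mole fractions: x_A = 5/8.44 = 0.592, x_B = 0.408.
ΔS_mix = −R(n_A ln x_A + n_B ln x_B) = −8.314 × (5 ln 0.592 + 3.44 ln 0.408) = 47.4 J/K.

ΔS_mix = 47.4 J/K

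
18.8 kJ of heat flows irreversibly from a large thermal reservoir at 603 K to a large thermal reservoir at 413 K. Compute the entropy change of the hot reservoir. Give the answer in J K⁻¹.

ΔS_hot = -31.2 J/K

The hot reservoir loses heat Q, so ΔS_hot = −Q/T_H = −18800/603 = -31.2 J/K.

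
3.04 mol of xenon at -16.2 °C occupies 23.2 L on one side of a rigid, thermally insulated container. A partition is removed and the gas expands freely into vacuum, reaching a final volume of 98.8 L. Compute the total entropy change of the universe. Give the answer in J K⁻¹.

For an ideal gas in free expansion Q = 0 and W = 0, so T is unchanged.
Entropy is a state function; using a reversible isothermal path, ΔS_gas = nR ln(V₂/V₁) = 3.04 × 8.314 × ln(98.8/23.2) = 36.6 J/K.
The insulated surroundings exchange no heat, so ΔS_surr = 0 and ΔS_universe = ΔS_gas.

ΔS_universe = 36.6 J/K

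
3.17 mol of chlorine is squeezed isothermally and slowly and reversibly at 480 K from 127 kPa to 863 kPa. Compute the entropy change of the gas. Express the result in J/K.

For an isothermal ideal gas ΔS_gas = nR ln(P₁/P₂) = 3.17 × 8.314 × ln(127/863) = -50.5 J/K.

ΔS_gas = -50.5 J/K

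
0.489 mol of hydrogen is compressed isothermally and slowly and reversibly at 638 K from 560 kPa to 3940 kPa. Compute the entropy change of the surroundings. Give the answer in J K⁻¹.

For an isothermal ideal gas ΔS_gas = nR ln(P₁/P₂) = 0.489 × 8.314 × ln(560/3940) = -7.93 J/K.
The process is reversible, so ΔS_surr = −ΔS_gas = 7.93 J/K and ΔS_universe = 0.

ΔS_surr = 7.93 J/K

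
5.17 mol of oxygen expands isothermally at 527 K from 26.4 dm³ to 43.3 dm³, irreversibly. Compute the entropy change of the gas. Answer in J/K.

Entropy is a state function, so ΔS_gas depends only on the end states.
For an isothermal ideal gas ΔS_gas = nR ln(V₂/V₁) = 5.17 × 8.314 × ln(43.3/26.4) = 21.3 J/K.

ΔS_gas = 21.3 J/K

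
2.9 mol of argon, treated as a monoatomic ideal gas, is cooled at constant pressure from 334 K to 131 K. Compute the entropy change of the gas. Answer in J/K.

At constant pressure, ΔS = nC_p ln(T₂/T₁) with C_p = 5R/2 = 20.79 J mol⁻¹ K⁻¹.
ΔS = 2.9 × 20.79 × ln(131/334) = -56.4 J/K.

ΔS = -56.4 J/K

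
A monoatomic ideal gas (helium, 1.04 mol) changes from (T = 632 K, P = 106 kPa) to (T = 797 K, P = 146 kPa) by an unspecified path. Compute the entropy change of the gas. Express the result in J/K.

ΔS = nC_p ln(T₂/T₁) − nR ln(P₂/P₁), with C_p = 5R/2 = 20.79 J mol⁻¹ K⁻¹ for a monoatomic ideal gas.
ΔS = 1.04 × [20.79 × ln(797/632) − 8.314 × ln(146/106)] = 2.25 J/K.

ΔS = 2.25 J/K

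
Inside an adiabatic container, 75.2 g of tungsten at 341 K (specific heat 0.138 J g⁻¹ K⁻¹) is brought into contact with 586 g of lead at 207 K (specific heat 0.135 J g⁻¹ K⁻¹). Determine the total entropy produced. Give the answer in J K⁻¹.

ΔS_total = 1.3 J/K

Energy balance: T_f = (m₁c₁T₁ + m₂c₂T₂)/(m₁c₁ + m₂c₂) = 222.54 K.
ΔS₁ = m₁c₁ ln(T_f/T₁) = 10.3776 × ln(222.54/341) = -4.429 J/K.
ΔS₂ = m₂c₂ ln(T_f/T₂) = 79.11 × ln(222.54/207) = 5.726 J/K.
ΔS_total = -4.429 + 5.726 = 1.3 J/K.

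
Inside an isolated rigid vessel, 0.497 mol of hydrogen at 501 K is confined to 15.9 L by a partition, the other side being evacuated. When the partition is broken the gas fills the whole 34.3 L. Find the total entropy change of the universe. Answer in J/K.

ΔS_universe = 3.18 J/K

For an ideal gas in free expansion Q = 0 and W = 0, so T is unchanged.
Entropy is a state function; using a reversible isothermal path, ΔS_gas = nR ln(V₂/V₁) = 0.497 × 8.314 × ln(34.3/15.9) = 3.18 J/K.
The insulated surroundings exchange no heat, so ΔS_surr = 0 and ΔS_universe = ΔS_gas.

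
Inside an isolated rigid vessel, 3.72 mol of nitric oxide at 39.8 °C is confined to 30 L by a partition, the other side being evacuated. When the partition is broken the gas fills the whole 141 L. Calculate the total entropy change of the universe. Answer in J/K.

ΔS_universe = 47.9 J/K

For an ideal gas in free expansion Q = 0 and W = 0, so T is unchanged.
Entropy is a state function; using a reversible isothermal path, ΔS_gas = nR ln(V₂/V₁) = 3.72 × 8.314 × ln(141/30) = 47.9 J/K.
The insulated surroundings exchange no heat, so ΔS_surr = 0 and ΔS_universe = ΔS_gas.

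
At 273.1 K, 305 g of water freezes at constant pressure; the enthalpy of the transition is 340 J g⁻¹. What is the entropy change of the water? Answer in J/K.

ΔS = -380 J/K

Heat released by the substance: Q = −mL = −305 × 340 = −103700 J.
At constant T, ΔS = Q_rev/T = −103700 / 273.1 = -380 J/K.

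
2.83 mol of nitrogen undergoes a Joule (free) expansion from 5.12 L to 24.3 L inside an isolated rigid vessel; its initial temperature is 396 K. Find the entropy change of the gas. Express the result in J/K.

No heat is exchanged and no work is done, so the ideal-gas temperature stays constant.
Entropy is a state function; using a reversible isothermal path, ΔS_gas = nR ln(V₂/V₁) = 2.83 × 8.314 × ln(24.3/5.12) = 36.6 J/K.

ΔS_gas = 36.6 J/K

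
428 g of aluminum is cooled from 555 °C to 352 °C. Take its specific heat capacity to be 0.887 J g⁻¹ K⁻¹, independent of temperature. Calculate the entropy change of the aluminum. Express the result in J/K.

ΔS = -107 J/K

In kelvin: T₁ = 828.15 K, T₂ = 625.15 K. ΔS = ∫dQ_rev/T = m c ln(T₂/T₁) = 428 × 0.887 × ln(625.15/828.15) = -107 J/K.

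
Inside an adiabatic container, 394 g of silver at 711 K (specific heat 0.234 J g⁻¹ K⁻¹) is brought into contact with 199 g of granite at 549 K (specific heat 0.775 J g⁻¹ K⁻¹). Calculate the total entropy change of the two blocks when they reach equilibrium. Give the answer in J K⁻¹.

ΔS_total = 1.97 J/K

Energy balance: T_f = (m₁c₁T₁ + m₂c₂T₂)/(m₁c₁ + m₂c₂) = 609.61 K.
ΔS₁ = m₁c₁ ln(T_f/T₁) = 92.196 × ln(609.61/711) = -14.18 J/K.
ΔS₂ = m₂c₂ ln(T_f/T₂) = 154.225 × ln(609.61/549) = 16.15 J/K.
ΔS_total = -14.18 + 16.15 = 1.97 J/K.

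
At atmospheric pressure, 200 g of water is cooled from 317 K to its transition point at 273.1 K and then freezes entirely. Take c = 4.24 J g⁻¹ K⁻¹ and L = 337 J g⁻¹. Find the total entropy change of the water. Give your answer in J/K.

Cooling step: ΔS₁ = m c ln(T_tr/T_i) = 200 × 4.24 × ln(273.1/317) = -126.4 J/K.
Phase change: ΔS₂ = −mL/T_tr = −200 × 337 / 273.1 = -246.8 J/K.
ΔS_total = (-126.4) + (-246.8) = -373 J/K.

ΔS = -373 J/K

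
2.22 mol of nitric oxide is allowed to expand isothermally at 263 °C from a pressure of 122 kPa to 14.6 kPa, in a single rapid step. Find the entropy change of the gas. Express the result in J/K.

Entropy is a state function, so ΔS_gas depends only on the end states.
For an isothermal ideal gas ΔS_gas = nR ln(P₁/P₂) = 2.22 × 8.314 × ln(122/14.6) = 39.2 J/K.

ΔS_gas = 39.2 J/K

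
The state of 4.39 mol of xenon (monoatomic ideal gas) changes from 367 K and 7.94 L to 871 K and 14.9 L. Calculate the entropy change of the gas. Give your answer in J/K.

Entropy is a state function: ΔS = nC_V ln(T₂/T₁) + nR ln(V₂/V₁), with C_V = 3R/2 = 12.47 J mol⁻¹ K⁻¹ for a monoatomic ideal gas.
ΔS = 4.39 × [12.47 × ln(871/367) + 8.314 × ln(14.9/7.94)] = 70.3 J/K.

ΔS = 70.3 J/K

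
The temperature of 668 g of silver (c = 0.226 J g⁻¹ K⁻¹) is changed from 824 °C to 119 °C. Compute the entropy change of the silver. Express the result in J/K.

In kelvin: T₁ = 1097.15 K, T₂ = 392.15 K. ΔS = ∫dQ_rev/T = m c ln(T₂/T₁) = 668 × 0.226 × ln(392.15/1097.15) = -155 J/K.

ΔS = -155 J/K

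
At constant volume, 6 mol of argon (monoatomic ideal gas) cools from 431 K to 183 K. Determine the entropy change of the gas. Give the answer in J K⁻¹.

At constant volume, ΔS = nC_V ln(T₂/T₁) with C_V = 3R/2 = 12.47 J mol⁻¹ K⁻¹.
ΔS = 6 × 12.47 × ln(183/431) = -64.1 J/K.

ΔS = -64.1 J/K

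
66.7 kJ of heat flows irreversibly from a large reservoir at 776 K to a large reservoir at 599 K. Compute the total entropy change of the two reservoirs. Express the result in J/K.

ΔS_total = 25.4 J/K

ΔS_hot = −Q/T_H = −66700/776 = -85.954 J/K and ΔS_cold = +Q/T_C = 66700/599 = 111.35 J/K.
ΔS_total = -85.954 + 111.35 = 25.4 J/K, positive as the second law requires.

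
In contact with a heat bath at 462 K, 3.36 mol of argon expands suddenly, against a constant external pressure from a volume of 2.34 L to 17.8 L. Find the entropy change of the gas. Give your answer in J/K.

ΔS_gas = 56.7 J/K

Entropy is a state function, so ΔS_gas depends only on the end states.
For an isothermal ideal gas ΔS_gas = nR ln(V₂/V₁) = 3.36 × 8.314 × ln(17.8/2.34) = 56.7 J/K.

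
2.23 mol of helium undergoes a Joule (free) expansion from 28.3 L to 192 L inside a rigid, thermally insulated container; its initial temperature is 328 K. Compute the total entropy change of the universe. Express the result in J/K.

ΔS_universe = 35.5 J/K

For an ideal gas in free expansion Q = 0 and W = 0, so T is unchanged.
Entropy is a state function; using a reversible isothermal path, ΔS_gas = nR ln(V₂/V₁) = 2.23 × 8.314 × ln(192/28.3) = 35.5 J/K.
The insulated surroundings exchange no heat, so ΔS_surr = 0 and ΔS_universe = ΔS_gas.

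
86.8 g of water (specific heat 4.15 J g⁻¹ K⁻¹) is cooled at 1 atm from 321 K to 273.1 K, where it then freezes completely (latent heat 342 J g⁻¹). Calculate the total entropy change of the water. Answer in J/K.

ΔS = -167 J/K

Cooling step: ΔS₁ = m c ln(T_tr/T_i) = 86.8 × 4.15 × ln(273.1/321) = -58.21 J/K.
Phase change: ΔS₂ = −mL/T_tr = −86.8 × 342 / 273.1 = -108.7 J/K.
ΔS_total = (-58.21) + (-108.7) = -167 J/K.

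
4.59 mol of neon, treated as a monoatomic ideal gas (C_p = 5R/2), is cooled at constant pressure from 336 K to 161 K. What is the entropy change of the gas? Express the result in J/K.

ΔS = -70.2 J/K

At constant pressure, ΔS = nC_p ln(T₂/T₁) with C_p = 5R/2 = 20.79 J mol⁻¹ K⁻¹.
ΔS = 4.59 × 20.79 × ln(161/336) = -70.2 J/K.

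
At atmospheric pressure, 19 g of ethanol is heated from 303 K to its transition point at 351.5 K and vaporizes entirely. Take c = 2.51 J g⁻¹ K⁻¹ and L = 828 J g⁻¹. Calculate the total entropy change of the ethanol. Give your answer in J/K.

Warming step: ΔS₁ = m c ln(T_tr/T_i) = 19 × 2.51 × ln(351.5/303) = 7.081 J/K.
Phase change: ΔS₂ = +mL/T_tr = 19 × 828 / 351.5 = 44.76 J/K.
ΔS_total = (7.081) + (44.76) = 51.8 J/K.

ΔS = 51.8 J/K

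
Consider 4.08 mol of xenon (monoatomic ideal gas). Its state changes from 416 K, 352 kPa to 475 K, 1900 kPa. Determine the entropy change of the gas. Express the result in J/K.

ΔS = -45.9 J/K

ΔS = nC_p ln(T₂/T₁) − nR ln(P₂/P₁), with C_p = 5R/2 = 20.79 J mol⁻¹ K⁻¹ for a monoatomic ideal gas.
ΔS = 4.08 × [20.79 × ln(475/416) − 8.314 × ln(1900/352)] = -45.9 J/K.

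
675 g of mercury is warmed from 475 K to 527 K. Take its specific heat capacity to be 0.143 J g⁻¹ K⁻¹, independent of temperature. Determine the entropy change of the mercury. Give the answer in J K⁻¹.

ΔS = 10 J/K

ΔS = ∫dQ_rev/T = m c ln(T₂/T₁) = 675 × 0.143 × ln(527/475) = 10 J/K.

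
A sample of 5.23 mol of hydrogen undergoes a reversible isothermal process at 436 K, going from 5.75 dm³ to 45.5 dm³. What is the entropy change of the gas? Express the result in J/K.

ΔS_gas = 89.9 J/K

For an isothermal ideal gas ΔS_gas = nR ln(V₂/V₁) = 5.23 × 8.314 × ln(45.5/5.75) = 89.9 J/K.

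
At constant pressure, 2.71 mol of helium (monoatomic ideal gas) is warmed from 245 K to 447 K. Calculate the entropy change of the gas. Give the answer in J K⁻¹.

ΔS = 33.9 J/K

At constant pressure, ΔS = nC_p ln(T₂/T₁) with C_p = 5R/2 = 20.79 J mol⁻¹ K⁻¹.
ΔS = 2.71 × 20.79 × ln(447/245) = 33.9 J/K.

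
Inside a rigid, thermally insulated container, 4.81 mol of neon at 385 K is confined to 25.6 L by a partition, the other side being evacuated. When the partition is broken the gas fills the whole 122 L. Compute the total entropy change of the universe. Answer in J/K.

No heat is exchanged and no work is done, so the ideal-gas temperature stays constant.
Entropy is a state function; using a reversible isothermal path, ΔS_gas = nR ln(V₂/V₁) = 4.81 × 8.314 × ln(122/25.6) = 62.4 J/K.
The insulated surroundings exchange no heat, so ΔS_surr = 0 and ΔS_universe = ΔS_gas.

ΔS_universe = 62.4 J/K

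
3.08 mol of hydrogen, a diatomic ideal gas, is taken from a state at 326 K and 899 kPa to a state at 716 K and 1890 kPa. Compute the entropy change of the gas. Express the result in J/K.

ΔS = nC_p ln(T₂/T₁) − nR ln(P₂/P₁), with C_p = 7R/2 = 29.1 J mol⁻¹ K⁻¹ for a diatomic ideal gas.
ΔS = 3.08 × [29.1 × ln(716/326) − 8.314 × ln(1890/899)] = 51.5 J/K.

ΔS = 51.5 J/K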